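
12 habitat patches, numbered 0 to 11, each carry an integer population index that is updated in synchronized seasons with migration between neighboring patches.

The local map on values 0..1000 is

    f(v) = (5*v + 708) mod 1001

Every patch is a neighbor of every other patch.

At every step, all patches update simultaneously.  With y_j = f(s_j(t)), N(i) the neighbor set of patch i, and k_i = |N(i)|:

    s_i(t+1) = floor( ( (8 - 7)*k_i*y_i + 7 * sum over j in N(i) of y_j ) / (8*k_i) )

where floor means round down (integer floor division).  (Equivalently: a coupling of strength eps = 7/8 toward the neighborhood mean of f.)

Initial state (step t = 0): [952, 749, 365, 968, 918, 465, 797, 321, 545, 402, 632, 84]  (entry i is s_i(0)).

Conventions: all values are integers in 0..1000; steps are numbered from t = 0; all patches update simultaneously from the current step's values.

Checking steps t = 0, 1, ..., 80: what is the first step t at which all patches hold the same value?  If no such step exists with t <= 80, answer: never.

Answer: 6
Key observation: Synchronization is absorbing here: once all patches are equal they stay equal, and step 6 is the first all-equal step.

Derivation:
t=0: [952, 749, 365, 968, 918, 465, 797, 321, 545, 402, 632, 84]  (not all equal)
t=1: [454, 453, 457, 457, 446, 434, 464, 447, 452, 465, 472, 439]  (not all equal)
t=2: [733, 733, 734, 734, 732, 729, 690, 732, 733, 690, 692, 730]  (not all equal)
t=3: [315, 315, 315, 315, 315, 314, 305, 315, 315, 305, 306, 315]  (not all equal)
t=4: [269, 269, 269, 269, 269, 268, 266, 269, 269, 266, 267, 269]  (not all equal)
t=5: [47, 47, 47, 47, 47, 47, 46, 47, 47, 46, 46, 47]  (not all equal)
t=6: [941, 941, 941, 941, 941, 941, 941, 941, 941, 941, 941, 941]  (all equal)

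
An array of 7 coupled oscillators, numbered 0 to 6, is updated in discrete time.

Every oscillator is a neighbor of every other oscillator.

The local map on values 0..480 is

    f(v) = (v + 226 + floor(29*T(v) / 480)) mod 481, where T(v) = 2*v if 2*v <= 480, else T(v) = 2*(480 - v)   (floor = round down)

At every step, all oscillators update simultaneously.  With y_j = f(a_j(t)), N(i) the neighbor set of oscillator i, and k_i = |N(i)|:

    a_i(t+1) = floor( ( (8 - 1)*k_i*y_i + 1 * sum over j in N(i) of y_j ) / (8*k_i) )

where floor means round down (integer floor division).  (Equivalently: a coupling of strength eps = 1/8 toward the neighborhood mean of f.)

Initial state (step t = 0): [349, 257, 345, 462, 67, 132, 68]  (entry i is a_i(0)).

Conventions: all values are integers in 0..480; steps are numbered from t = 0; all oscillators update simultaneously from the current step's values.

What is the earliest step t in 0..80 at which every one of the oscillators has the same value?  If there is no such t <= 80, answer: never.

Answer: never
Key observation: The state at step 40 reappears at step 42 — the system is in a cycle of period 2 from step 40 on.  No step 0..42 is synchronized, and the cycle repeats forever, so no step up to 80 (or ever) has all oscillators equal.

Derivation:
t=0: [349, 257, 345, 462, 67, 132, 68]  (not all equal)
t=1: [122, 53, 120, 208, 286, 348, 287]  (not all equal)
t=2: [344, 278, 342, 427, 81, 127, 82]  (not all equal)
t=3: [119, 70, 117, 181, 299, 344, 300]  (not all equal)
t=4: [341, 294, 340, 400, 90, 124, 91]  (not all equal)
t=5: [117, 82, 116, 161, 308, 340, 309]  (not all equal)
t=6: [340, 305, 339, 381, 97, 121, 98]  (not all equal)
t=7: [116, 90, 116, 147, 315, 338, 316]  (not all equal)
t=8: [339, 313, 339, 368, 102, 120, 103]  (not all equal)
t=9: [116, 96, 116, 137, 320, 337, 321]  (not all equal)
t=10: [339, 319, 339, 358, 107, 119, 107]  (not all equal)
t=11: [116, 101, 116, 130, 324, 336, 324]  (not all equal)
t=12: [339, 324, 339, 352, 109, 119, 109]  (not all equal)
t=13: [116, 104, 116, 126, 327, 336, 327]  (not all equal)
t=14: [339, 327, 339, 348, 112, 119, 112]  (not all equal)
t=15: [116, 107, 116, 122, 330, 337, 330]  (not all equal)
t=16: [339, 330, 339, 344, 114, 120, 114]  (not all equal)
t=17: [116, 109, 116, 120, 332, 338, 332]  (not all equal)
t=18: [339, 332, 339, 343, 115, 121, 115]  (not all equal)
t=19: [116, 110, 116, 119, 332, 338, 332]  (not all equal)
t=20: [339, 333, 339, 342, 115, 121, 115]  (not all equal)
t=21: [116, 111, 116, 118, 332, 338, 332]  (not all equal)
t=22: [339, 334, 339, 341, 115, 121, 115]  (not all equal)
t=23: [116, 112, 116, 117, 332, 338, 332]  (not all equal)
t=24: [339, 335, 339, 340, 115, 121, 115]  (not all equal)
t=25: [116, 113, 116, 116, 332, 338, 332]  (not all equal)
t=26: [339, 336, 339, 339, 115, 121, 115]  (not all equal)
t=27: [116, 114, 116, 116, 333, 338, 333]  (not all equal)
t=28: [339, 337, 339, 339, 116, 121, 116]  (not all equal)
t=29: [117, 115, 117, 117, 334, 339, 334]  (not all equal)
t=30: [340, 338, 340, 340, 117, 122, 117]  (not all equal)
t=31: [117, 116, 117, 117, 335, 340, 335]  (not all equal)
t=32: [340, 339, 340, 340, 118, 122, 118]  (not all equal)
t=33: [117, 117, 117, 117, 336, 340, 336]  (not all equal)
t=34: [340, 340, 340, 340, 119, 122, 119]  (not all equal)
t=35: [117, 117, 117, 117, 337, 340, 337]  (not all equal)
t=36: [340, 340, 340, 340, 120, 122, 120]  (not all equal)
t=37: [117, 117, 117, 117, 338, 340, 338]  (not all equal)
t=38: [340, 340, 340, 340, 121, 122, 121]  (not all equal)
t=39: [117, 117, 117, 117, 339, 340, 339]  (not all equal)
t=40: [341, 341, 341, 341, 122, 122, 122]  (not all equal)
t=41: [118, 118, 118, 118, 340, 340, 340]  (not all equal)
t=42: [341, 341, 341, 341, 122, 122, 122]  (not all equal)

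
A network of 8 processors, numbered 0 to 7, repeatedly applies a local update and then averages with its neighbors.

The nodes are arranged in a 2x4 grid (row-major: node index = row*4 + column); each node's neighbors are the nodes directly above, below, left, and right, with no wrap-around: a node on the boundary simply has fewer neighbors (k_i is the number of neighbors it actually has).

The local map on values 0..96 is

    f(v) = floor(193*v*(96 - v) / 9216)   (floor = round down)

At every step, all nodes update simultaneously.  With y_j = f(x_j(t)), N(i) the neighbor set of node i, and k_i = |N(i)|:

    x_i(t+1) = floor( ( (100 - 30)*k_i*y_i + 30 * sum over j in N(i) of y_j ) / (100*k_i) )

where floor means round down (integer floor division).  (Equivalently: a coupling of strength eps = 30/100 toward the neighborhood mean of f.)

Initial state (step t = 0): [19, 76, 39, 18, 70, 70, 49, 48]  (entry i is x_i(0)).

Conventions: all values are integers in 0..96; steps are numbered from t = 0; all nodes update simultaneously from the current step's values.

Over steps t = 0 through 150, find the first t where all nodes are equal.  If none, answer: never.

Answer: 4
Key observation: Synchronization is absorbing here: once all nodes are equal they stay equal, and step 4 is the first all-equal step.

Derivation:
t=0: [19, 76, 39, 18, 70, 70, 49, 48]  (not all equal)
t=1: [31, 33, 43, 34, 36, 38, 46, 45]  (not all equal)
t=2: [42, 43, 46, 45, 44, 45, 47, 47]  (not all equal)
t=3: [47, 47, 47, 48, 47, 47, 48, 48]  (not all equal)
t=4: [48, 48, 48, 48, 48, 48, 48, 48]  (all equal)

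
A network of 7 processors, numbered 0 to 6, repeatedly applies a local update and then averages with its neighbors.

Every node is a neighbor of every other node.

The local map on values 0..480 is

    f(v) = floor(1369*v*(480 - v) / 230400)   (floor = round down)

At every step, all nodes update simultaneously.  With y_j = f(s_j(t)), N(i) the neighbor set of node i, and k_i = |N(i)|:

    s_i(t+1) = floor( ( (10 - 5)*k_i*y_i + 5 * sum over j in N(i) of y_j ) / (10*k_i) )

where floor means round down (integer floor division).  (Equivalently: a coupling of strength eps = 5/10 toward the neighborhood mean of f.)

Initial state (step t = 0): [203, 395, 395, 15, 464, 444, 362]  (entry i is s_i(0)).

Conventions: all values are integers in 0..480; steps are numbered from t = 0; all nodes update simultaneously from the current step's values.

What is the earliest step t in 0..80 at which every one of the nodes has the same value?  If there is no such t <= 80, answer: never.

Answer: 6
Key observation: Synchronization is absorbing here: once all nodes are equal they stay equal, and step 6 is the first all-equal step.

Derivation:
t=0: [203, 395, 395, 15, 464, 444, 362]  (not all equal)
t=1: [236, 179, 179, 114, 115, 136, 202]  (not all equal)
t=2: [316, 307, 307, 276, 277, 289, 312]  (not all equal)
t=3: [314, 318, 318, 326, 326, 323, 316]  (not all equal)
t=4: [305, 304, 304, 301, 301, 302, 305]  (not all equal)
t=5: [317, 317, 317, 318, 318, 318, 317]  (not all equal)
t=6: [306, 306, 306, 306, 306, 306, 306]  (all equal)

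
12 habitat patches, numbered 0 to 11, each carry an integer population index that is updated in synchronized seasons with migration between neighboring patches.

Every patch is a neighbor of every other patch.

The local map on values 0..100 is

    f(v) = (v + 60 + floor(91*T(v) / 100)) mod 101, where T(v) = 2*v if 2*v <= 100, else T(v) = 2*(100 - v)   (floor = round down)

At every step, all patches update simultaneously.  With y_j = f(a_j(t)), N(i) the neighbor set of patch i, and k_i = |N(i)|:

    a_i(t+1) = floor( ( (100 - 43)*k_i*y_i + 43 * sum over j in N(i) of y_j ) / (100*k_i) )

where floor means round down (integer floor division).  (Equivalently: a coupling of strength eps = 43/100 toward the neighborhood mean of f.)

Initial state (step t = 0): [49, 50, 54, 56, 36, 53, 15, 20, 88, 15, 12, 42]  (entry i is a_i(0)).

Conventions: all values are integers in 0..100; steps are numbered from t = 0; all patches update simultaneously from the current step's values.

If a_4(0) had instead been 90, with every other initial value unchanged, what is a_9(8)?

Answer: a_9(8) = 76
Key observation: This trace re-runs the system from the modified initial state.

Derivation:
t=0: [49, 50, 54, 56, 90, 53, 15, 20, 88, 15, 12, 42]
t=1: [83, 84, 82, 81, 67, 83, 32, 39, 67, 32, 80, 72]
t=2: [71, 71, 72, 72, 79, 71, 59, 69, 79, 59, 73, 76]
t=3: [82, 82, 81, 81, 78, 82, 87, 83, 78, 87, 81, 79]
t=4: [73, 73, 73, 73, 75, 73, 71, 72, 75, 71, 73, 74]
t=5: [80, 80, 80, 80, 79, 80, 81, 80, 79, 81, 80, 80]
t=6: [75, 75, 75, 75, 75, 75, 74, 75, 75, 74, 75, 75]
t=7: [79, 79, 79, 79, 79, 79, 79, 79, 79, 79, 79, 79]
t=8: [76, 76, 76, 76, 76, 76, 76, 76, 76, 76, 76, 76]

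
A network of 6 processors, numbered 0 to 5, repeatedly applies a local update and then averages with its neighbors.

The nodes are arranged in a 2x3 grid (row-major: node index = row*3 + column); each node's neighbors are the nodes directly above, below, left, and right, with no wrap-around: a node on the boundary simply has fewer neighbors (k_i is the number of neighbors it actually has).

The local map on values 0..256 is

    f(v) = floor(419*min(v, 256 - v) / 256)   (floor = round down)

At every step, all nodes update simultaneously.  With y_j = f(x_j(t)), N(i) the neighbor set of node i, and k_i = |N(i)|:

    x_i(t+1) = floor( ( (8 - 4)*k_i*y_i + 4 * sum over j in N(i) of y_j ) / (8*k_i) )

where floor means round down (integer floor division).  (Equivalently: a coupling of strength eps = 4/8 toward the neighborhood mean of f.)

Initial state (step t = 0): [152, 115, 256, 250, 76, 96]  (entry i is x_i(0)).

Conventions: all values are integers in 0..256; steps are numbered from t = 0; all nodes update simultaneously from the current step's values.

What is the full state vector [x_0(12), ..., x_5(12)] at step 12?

Simulating step by step:
t=0: [152, 115, 256, 250, 76, 96]
t=1: [134, 143, 86, 78, 121, 109]
t=2: [177, 181, 160, 162, 180, 173]
t=3: [133, 129, 142, 139, 130, 137]
t=4: [200, 202, 193, 197, 201, 195]
t=5: [91, 91, 98, 93, 92, 97]
t=6: [149, 150, 156, 150, 151, 156]
t=7: [174, 171, 165, 173, 170, 165]
t=8: [135, 139, 145, 136, 140, 146]
t=9: [195, 190, 183, 194, 189, 182]
t=10: [101, 108, 116, 102, 109, 117]
t=11: [168, 176, 186, 168, 177, 187]
t=12: [140, 129, 117, 140, 128, 116]

Answer: [140, 129, 117, 140, 128, 116]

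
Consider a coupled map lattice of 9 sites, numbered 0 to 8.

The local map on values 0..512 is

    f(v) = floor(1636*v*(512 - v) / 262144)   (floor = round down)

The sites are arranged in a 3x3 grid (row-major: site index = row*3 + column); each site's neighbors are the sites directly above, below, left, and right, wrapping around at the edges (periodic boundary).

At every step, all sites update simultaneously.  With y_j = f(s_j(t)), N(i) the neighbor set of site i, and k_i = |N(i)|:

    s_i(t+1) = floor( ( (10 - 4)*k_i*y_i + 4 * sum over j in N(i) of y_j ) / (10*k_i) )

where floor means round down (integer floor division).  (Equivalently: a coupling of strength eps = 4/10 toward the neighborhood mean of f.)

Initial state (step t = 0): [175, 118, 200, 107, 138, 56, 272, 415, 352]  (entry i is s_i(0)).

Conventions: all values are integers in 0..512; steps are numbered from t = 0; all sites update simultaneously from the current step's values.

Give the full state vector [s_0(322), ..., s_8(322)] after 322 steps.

Simulating step by step:
t=0: [175, 118, 200, 107, 138, 56, 272, 415, 352]
t=1: [356, 307, 350, 287, 290, 228, 368, 287, 331]
t=2: [355, 385, 363, 389, 400, 395, 350, 391, 372]
t=3: [337, 308, 328, 305, 286, 296, 338, 303, 322]
t=4: [373, 389, 379, 390, 399, 394, 374, 391, 382]
t=5: [316, 300, 310, 299, 286, 294, 315, 298, 307]
t=6: [388, 395, 391, 395, 400, 397, 389, 396, 392]
t=7: [296, 288, 293, 288, 282, 285, 295, 287, 292]
t=8: [399, 401, 400, 401, 403, 402, 399, 402, 400]
t=9: [280, 277, 278, 277, 274, 275, 279, 276, 278]
t=10: [405, 405, 405, 405, 406, 405, 405, 405, 405]
t=11: [270, 269, 270, 269, 268, 269, 270, 269, 270]
t=12: [407, 407, 407, 407, 407, 407, 407, 407, 407]
t=13: [266, 266, 266, 266, 266, 266, 266, 266, 266]
t=14: [408, 408, 408, 408, 408, 408, 408, 408, 408]
t=15: [264, 264, 264, 264, 264, 264, 264, 264, 264]
t=16: [408, 408, 408, 408, 408, 408, 408, 408, 408]

Answer: [408, 408, 408, 408, 408, 408, 408, 408, 408]
Key observation: The state at step 14, [408, 408, 408, 408, 408, 408, 408, 408, 408], reappears at step 16: the system is in a cycle of period 2 from step 14 on.  Therefore the state at step 322 equals the state at step 14 + ((322 - 14) mod 2) = 14, which is [408, 408, 408, 408, 408, 408, 408, 408, 408].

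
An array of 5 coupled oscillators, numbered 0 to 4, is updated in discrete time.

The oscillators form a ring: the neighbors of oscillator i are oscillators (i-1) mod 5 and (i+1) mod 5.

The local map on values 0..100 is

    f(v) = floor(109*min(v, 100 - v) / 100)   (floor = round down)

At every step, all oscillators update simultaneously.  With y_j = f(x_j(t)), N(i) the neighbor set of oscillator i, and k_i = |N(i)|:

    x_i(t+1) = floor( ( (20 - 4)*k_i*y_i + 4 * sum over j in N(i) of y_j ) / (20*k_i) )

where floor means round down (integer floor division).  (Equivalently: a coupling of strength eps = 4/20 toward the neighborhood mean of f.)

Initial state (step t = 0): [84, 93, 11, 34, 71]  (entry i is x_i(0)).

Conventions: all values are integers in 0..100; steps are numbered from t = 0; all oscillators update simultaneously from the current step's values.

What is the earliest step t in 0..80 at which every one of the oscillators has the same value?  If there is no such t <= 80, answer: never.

Simulating step by step:
t=0: [84, 93, 11, 34, 71]  (not all equal)
t=1: [17, 8, 13, 33, 30]  (not all equal)
t=2: [18, 9, 15, 32, 30]  (not all equal)
t=3: [19, 10, 17, 32, 30]  (not all equal)
t=4: [20, 11, 18, 32, 31]  (not all equal)
t=5: [21, 12, 19, 32, 31]  (not all equal)
t=6: [22, 14, 20, 32, 32]  (not all equal)
t=7: [23, 16, 21, 32, 32]  (not all equal)
t=8: [25, 18, 22, 32, 33]  (not all equal)
t=9: [27, 20, 23, 33, 34]  (not all equal)
t=10: [29, 22, 25, 34, 36]  (not all equal)
t=11: [31, 24, 27, 36, 38]  (not all equal)
t=12: [33, 27, 29, 38, 40]  (not all equal)
t=13: [35, 29, 31, 40, 42]  (not all equal)
t=14: [38, 31, 33, 42, 44]  (not all equal)
t=15: [40, 34, 35, 44, 46]  (not all equal)
t=16: [43, 37, 38, 46, 49]  (not all equal)
t=17: [46, 40, 41, 49, 52]  (not all equal)
t=18: [49, 43, 44, 52, 51]  (not all equal)
t=19: [52, 46, 47, 51, 52]  (not all equal)
t=20: [51, 50, 51, 52, 52]  (not all equal)
t=21: [53, 53, 53, 52, 52]  (not all equal)
t=22: [51, 51, 51, 51, 51]  (all equal)

Answer: 22
Key observation: Synchronization is absorbing here: once all oscillators are equal they stay equal, and step 22 is the first all-equal step.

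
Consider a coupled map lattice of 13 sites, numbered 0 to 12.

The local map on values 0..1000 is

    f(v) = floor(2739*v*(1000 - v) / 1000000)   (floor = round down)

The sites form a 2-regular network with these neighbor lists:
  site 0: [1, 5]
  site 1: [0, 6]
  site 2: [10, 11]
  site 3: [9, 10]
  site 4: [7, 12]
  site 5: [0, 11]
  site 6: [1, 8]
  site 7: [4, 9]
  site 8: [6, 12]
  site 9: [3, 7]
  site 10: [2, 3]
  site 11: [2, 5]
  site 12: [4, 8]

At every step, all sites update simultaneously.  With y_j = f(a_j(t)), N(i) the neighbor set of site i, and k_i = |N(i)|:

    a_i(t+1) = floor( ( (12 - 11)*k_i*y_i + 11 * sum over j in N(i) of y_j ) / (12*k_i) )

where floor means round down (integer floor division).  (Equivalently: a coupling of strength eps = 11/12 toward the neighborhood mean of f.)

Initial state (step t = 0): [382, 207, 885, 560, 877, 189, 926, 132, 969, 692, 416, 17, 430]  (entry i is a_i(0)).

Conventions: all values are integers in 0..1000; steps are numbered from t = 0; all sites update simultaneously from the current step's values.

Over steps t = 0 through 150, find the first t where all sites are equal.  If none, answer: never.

Answer: never
Key observation: The state at step 11 reappears at step 13 — the system is in a cycle of period 2 from step 11 on.  No step 0..13 is synchronized, and the cycle repeats forever, so no step up to 150 (or ever) has all sites equal.

Derivation:
t=0: [382, 207, 885, 560, 877, 189, 926, 132, 969, 692, 416, 17, 430]  (not all equal)
t=1: [451, 419, 348, 628, 475, 351, 258, 428, 400, 500, 491, 323, 228]  (not all equal)
t=2: [647, 606, 639, 680, 584, 636, 650, 682, 515, 656, 634, 620, 654]  (not all equal)
t=3: [641, 626, 639, 623, 611, 634, 664, 637, 626, 596, 615, 633, 669]  (not all equal)
t=4: [637, 622, 641, 652, 622, 633, 638, 653, 611, 639, 637, 633, 642]  (not all equal)
t=5: [638, 633, 634, 631, 626, 634, 645, 635, 632, 621, 626, 633, 645]  (not all equal)
t=6: [635, 630, 638, 642, 631, 634, 635, 641, 627, 636, 636, 635, 638]  (not all equal)
t=7: [636, 634, 633, 633, 631, 634, 638, 635, 633, 629, 630, 633, 637]  (not all equal)
t=8: [634, 633, 636, 638, 633, 635, 635, 637, 632, 635, 636, 635, 636]  (not all equal)
t=9: [635, 634, 634, 633, 633, 634, 636, 634, 634, 632, 633, 634, 636]  (not all equal)
t=10: [634, 634, 635, 636, 634, 634, 634, 636, 634, 635, 635, 635, 635]  (not all equal)
t=11: [635, 635, 634, 634, 634, 634, 635, 634, 634, 634, 634, 634, 634]  (not all equal)
t=12: [634, 634, 635, 635, 635, 634, 634, 635, 634, 635, 635, 635, 635]  (not all equal)
t=13: [635, 635, 634, 634, 634, 634, 635, 634, 634, 634, 634, 634, 634]  (not all equal)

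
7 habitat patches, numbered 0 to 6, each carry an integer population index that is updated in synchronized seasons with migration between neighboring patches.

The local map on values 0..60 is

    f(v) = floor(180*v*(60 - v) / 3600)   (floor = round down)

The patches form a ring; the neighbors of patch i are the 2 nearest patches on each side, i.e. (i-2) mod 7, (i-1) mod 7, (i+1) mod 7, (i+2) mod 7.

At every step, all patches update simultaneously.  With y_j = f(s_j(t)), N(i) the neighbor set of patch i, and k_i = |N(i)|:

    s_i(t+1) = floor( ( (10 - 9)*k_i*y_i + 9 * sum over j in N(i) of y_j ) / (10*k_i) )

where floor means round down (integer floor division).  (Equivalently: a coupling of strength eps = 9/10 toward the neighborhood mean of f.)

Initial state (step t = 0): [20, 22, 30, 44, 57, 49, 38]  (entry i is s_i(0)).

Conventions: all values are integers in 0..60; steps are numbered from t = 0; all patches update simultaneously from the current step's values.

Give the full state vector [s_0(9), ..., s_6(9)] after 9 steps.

Simulating step by step:
t=0: [20, 22, 30, 44, 57, 49, 38]
t=1: [38, 40, 32, 30, 33, 30, 29]
t=2: [43, 43, 42, 43, 44, 43, 42]
t=3: [36, 36, 35, 36, 36, 36, 35]
t=4: [43, 43, 43, 43, 43, 43, 43]
t=5: [36, 36, 36, 36, 36, 36, 36]
t=6: [43, 43, 43, 43, 43, 43, 43]
t=7: [36, 36, 36, 36, 36, 36, 36]
t=8: [43, 43, 43, 43, 43, 43, 43]
t=9: [36, 36, 36, 36, 36, 36, 36]

Answer: [36, 36, 36, 36, 36, 36, 36]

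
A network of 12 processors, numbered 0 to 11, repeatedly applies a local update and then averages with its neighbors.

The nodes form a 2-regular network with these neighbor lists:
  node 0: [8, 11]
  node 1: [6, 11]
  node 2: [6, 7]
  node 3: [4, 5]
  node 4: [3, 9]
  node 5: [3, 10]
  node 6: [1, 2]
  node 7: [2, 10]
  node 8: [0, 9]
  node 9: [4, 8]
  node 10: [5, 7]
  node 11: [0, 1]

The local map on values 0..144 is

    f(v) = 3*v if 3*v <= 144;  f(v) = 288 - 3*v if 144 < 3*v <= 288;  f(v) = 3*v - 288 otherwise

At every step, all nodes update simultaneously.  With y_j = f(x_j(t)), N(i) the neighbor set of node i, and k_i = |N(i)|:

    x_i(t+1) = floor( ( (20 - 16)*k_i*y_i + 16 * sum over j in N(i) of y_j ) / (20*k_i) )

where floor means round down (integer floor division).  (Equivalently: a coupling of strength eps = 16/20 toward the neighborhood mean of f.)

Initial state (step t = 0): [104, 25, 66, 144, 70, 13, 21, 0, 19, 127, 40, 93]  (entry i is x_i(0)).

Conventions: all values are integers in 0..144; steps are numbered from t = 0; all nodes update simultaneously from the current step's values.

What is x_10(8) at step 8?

Answer: x_10(8) = 66

Derivation:
t=0: [104, 25, 66, 144, 70, 13, 21, 0, 19, 127, 40, 93]
t=1: [31, 43, 43, 75, 110, 113, 78, 84, 58, 72, 39, 41]
t=2: [113, 96, 61, 49, 62, 82, 114, 105, 88, 76, 58, 113]
t=3: [40, 42, 53, 85, 100, 110, 52, 93, 49, 62, 50, 30]
t=4: [116, 114, 82, 28, 56, 76, 128, 108, 117, 81, 48, 116]
t=5: [61, 73, 61, 88, 75, 103, 57, 81, 54, 82, 67, 57]
t=6: [118, 107, 85, 38, 39, 48, 93, 85, 84, 84, 43, 93]
t=7: [31, 13, 23, 127, 83, 126, 28, 71, 48, 68, 96, 41]
t=8: [125, 90, 77, 70, 78, 55, 60, 42, 99, 90, 66, 77]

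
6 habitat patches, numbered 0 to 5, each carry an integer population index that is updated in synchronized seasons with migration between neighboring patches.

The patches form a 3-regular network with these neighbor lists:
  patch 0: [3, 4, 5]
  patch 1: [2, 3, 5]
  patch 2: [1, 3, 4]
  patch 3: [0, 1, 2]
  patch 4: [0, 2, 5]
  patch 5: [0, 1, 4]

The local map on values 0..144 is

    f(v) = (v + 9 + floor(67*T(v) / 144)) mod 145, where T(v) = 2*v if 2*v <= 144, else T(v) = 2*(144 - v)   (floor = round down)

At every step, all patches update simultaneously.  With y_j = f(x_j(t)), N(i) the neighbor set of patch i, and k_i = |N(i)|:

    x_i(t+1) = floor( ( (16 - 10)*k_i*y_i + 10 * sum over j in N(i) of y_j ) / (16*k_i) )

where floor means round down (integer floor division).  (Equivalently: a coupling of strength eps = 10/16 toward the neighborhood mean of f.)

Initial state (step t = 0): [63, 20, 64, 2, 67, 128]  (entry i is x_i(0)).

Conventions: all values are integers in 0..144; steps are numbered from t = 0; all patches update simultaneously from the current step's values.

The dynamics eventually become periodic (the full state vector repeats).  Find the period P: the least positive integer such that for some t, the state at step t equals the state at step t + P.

Answer: 4
Key observation: The state at step 8, [3, 3, 3, 3, 3, 3], reappears at step 12 — and no state repeats earlier — so the cycle the system enters has period 4.

Derivation:
t=0: [63, 20, 64, 2, 67, 128]
t=1: [81, 48, 90, 68, 107, 67]
t=2: [60, 96, 52, 75, 32, 74]
t=3: [62, 25, 56, 50, 75, 42]
t=4: [89, 86, 78, 102, 70, 72]
t=5: [33, 3, 32, 3, 56, 32]
t=6: [68, 37, 56, 37, 88, 68]
t=7: [99, 100, 78, 100, 84, 99]
t=8: [3, 3, 3, 3, 3, 3]
t=9: [14, 14, 14, 14, 14, 14]
t=10: [36, 36, 36, 36, 36, 36]
t=11: [78, 78, 78, 78, 78, 78]
t=12: [3, 3, 3, 3, 3, 3]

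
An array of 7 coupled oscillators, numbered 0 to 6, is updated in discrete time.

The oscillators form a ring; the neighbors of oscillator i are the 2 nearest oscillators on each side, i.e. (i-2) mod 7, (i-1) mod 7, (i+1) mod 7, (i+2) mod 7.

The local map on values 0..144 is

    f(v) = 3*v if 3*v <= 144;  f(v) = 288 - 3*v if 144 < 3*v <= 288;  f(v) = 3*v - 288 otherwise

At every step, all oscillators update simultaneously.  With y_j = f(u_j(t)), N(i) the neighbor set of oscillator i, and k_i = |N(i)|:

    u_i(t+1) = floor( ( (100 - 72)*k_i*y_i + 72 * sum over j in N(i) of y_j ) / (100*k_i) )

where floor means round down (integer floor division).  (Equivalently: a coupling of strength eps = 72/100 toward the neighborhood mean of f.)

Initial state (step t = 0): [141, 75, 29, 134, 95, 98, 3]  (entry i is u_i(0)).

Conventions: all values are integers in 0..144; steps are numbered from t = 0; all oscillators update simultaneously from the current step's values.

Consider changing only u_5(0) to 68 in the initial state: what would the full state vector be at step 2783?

Answer: [128, 127, 126, 125, 125, 126, 127]
Key observation: The state at step 34, [92, 91, 90, 89, 89, 90, 91], reappears at step 39: the system is in a cycle of period 5 from step 34 on.  Therefore the state at step 2783 equals the state at step 34 + ((2783 - 34) mod 5) = 38, which is [128, 127, 126, 125, 125, 126, 127].

Derivation:
t=0: [141, 75, 29, 134, 95, 68, 3]
t=1: [81, 79, 81, 74, 53, 70, 53]
t=2: [67, 65, 64, 73, 93, 88, 90]
t=3: [65, 74, 73, 59, 39, 39, 43]
t=4: [94, 90, 88, 97, 109, 113, 106]
t=5: [23, 16, 18, 24, 30, 28, 28]
t=6: [67, 63, 65, 69, 78, 80, 75]
t=7: [78, 86, 83, 75, 66, 64, 69]
t=8: [59, 51, 53, 63, 75, 78, 71]
t=9: [101, 112, 109, 96, 81, 77, 86]
t=10: [35, 28, 30, 34, 35, 32, 38]
t=11: [98, 97, 96, 96, 101, 103, 102]
t=12: [9, 5, 4, 7, 11, 12, 13]
t=13: [25, 22, 20, 23, 28, 31, 30]
t=14: [76, 71, 69, 73, 79, 83, 82]
t=15: [59, 66, 68, 63, 55, 50, 52]
t=16: [111, 101, 99, 106, 115, 122, 120]
t=17: [43, 32, 28, 37, 49, 58, 55]
t=18: [111, 107, 109, 109, 117, 122, 120]
t=19: [52, 44, 43, 49, 58, 61, 59]
t=20: [122, 129, 129, 125, 119, 119, 118]
t=21: [81, 87, 87, 84, 77, 73, 75]
t=22: [46, 38, 37, 42, 51, 55, 53]
t=23: [124, 122, 123, 122, 125, 129, 127]
t=24: [86, 82, 81, 83, 87, 89, 88]
t=25: [32, 36, 37, 35, 30, 27, 28]
t=26: [96, 101, 102, 99, 93, 90, 91]
t=27: [11, 11, 10, 13, 13, 10, 11]
t=28: [31, 33, 34, 34, 34, 34, 33]
t=29: [98, 99, 99, 101, 101, 99, 99]
t=30: [8, 9, 10, 11, 11, 10, 9]
t=31: [27, 28, 29, 30, 30, 29, 28]
t=32: [84, 85, 86, 87, 87, 86, 85]
t=33: [32, 31, 30, 29, 29, 30, 31]
t=34: [92, 91, 90, 89, 89, 90, 91]
t=35: [15, 16, 17, 18, 18, 17, 16]
t=36: [48, 49, 50, 51, 51, 50, 49]
t=37: [140, 139, 138, 137, 137, 138, 139]
t=38: [128, 127, 126, 125, 125, 126, 127]
t=39: [92, 91, 90, 89, 89, 90, 91]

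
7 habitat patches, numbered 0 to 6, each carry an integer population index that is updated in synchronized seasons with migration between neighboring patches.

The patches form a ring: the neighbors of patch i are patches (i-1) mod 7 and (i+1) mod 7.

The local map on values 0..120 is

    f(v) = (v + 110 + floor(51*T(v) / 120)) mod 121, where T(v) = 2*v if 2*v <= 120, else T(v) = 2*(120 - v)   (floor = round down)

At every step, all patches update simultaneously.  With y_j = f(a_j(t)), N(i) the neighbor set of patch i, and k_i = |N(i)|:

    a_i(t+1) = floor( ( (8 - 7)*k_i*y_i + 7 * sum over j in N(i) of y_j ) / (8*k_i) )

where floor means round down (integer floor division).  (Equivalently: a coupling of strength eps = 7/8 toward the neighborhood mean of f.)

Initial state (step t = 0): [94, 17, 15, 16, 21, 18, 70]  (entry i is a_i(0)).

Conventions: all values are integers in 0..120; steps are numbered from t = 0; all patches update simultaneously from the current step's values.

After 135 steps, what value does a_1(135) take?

Simulating step by step:
t=0: [94, 17, 15, 16, 21, 18, 70]
t=1: [66, 55, 18, 21, 20, 58, 68]
t=2: [96, 64, 53, 24, 57, 67, 98]
t=3: [102, 96, 69, 83, 70, 99, 103]
t=4: [105, 103, 103, 101, 103, 103, 105]
t=5: [106, 106, 106, 106, 106, 106, 106]
t=6: [106, 106, 106, 106, 106, 106, 106]

Answer: a_1(135) = 106
Key observation: The state at step 5, [106, 106, 106, 106, 106, 106, 106], reappears at step 6: the system is in a cycle of period 1 from step 5 on.  Therefore the state at step 135 equals the state at step 5 + ((135 - 5) mod 1) = 5, which is [106, 106, 106, 106, 106, 106, 106].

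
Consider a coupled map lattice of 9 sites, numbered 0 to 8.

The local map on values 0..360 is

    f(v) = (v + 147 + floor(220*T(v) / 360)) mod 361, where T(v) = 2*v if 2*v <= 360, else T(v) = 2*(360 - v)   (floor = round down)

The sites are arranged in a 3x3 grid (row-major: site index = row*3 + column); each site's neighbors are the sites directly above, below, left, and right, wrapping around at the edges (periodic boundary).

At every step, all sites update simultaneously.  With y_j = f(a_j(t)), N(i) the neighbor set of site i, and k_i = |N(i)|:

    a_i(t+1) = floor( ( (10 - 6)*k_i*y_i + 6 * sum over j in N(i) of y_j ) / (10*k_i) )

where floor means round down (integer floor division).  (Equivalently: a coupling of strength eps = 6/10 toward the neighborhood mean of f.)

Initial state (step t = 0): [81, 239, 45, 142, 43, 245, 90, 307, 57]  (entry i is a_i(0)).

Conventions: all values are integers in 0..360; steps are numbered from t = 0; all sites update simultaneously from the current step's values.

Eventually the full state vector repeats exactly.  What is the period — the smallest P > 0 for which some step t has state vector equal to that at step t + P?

Answer: 2
Key observation: The state at step 51, [185, 185, 185, 185, 185, 185, 185, 185, 185], reappears at step 53 — and no state repeats earlier — so the cycle the system enters has period 2.

Derivation:
t=0: [81, 239, 45, 142, 43, 245, 90, 307, 57]
t=1: [260, 214, 240, 203, 186, 197, 267, 217, 247]
t=2: [171, 176, 173, 177, 181, 178, 170, 175, 172]
t=3: [169, 175, 171, 175, 180, 177, 168, 173, 170]
t=4: [165, 172, 167, 172, 178, 174, 163, 170, 166]
t=5: [156, 165, 159, 165, 173, 167, 154, 162, 157]
t=6: [138, 148, 141, 148, 159, 152, 135, 146, 139]
t=7: [98, 111, 103, 111, 124, 116, 95, 108, 100]
t=8: [66, 28, 18, 82, 44, 34, 153, 79, 69]
t=9: [244, 240, 228, 264, 259, 247, 237, 260, 248]
t=10: [171, 171, 172, 169, 168, 170, 170, 169, 171]
t=11: [165, 164, 166, 162, 161, 163, 163, 162, 164]
t=12: [150, 149, 151, 147, 145, 148, 148, 147, 149]
t=13: [117, 115, 118, 113, 111, 114, 114, 113, 115]
t=14: [43, 40, 44, 38, 35, 39, 39, 37, 40]
t=15: [238, 234, 239, 232, 228, 233, 233, 230, 234]
t=16: [173, 173, 173, 174, 174, 173, 173, 174, 173]
t=17: [170, 170, 170, 171, 171, 170, 170, 171, 170]
t=18: [163, 163, 163, 164, 165, 163, 163, 164, 163]
t=19: [148, 148, 148, 149, 150, 148, 148, 149, 148]
t=20: [114, 115, 114, 115, 116, 115, 114, 115, 114]
t=21: [39, 40, 39, 40, 41, 40, 39, 40, 39]
t=22: [233, 234, 233, 234, 236, 234, 233, 234, 233]
t=23: [174, 173, 174, 173, 173, 173, 174, 173, 174]
t=24: [171, 170, 171, 170, 170, 170, 171, 170, 171]
t=25: [165, 163, 165, 163, 163, 163, 165, 163, 165]
t=26: [150, 149, 150, 149, 148, 149, 150, 149, 150]
t=27: [118, 117, 118, 117, 115, 117, 118, 117, 118]
t=28: [47, 45, 47, 45, 44, 45, 47, 45, 47]
t=29: [249, 247, 249, 247, 245, 247, 249, 247, 249]
t=30: [170, 170, 170, 170, 171, 170, 170, 170, 170]
t=31: [163, 163, 163, 163, 164, 163, 163, 163, 163]
t=32: [148, 148, 148, 148, 148, 148, 148, 148, 148]
t=33: [114, 114, 114, 114, 114, 114, 114, 114, 114]
t=34: [39, 39, 39, 39, 39, 39, 39, 39, 39]
t=35: [233, 233, 233, 233, 233, 233, 233, 233, 233]
t=36: [174, 174, 174, 174, 174, 174, 174, 174, 174]
t=37: [172, 172, 172, 172, 172, 172, 172, 172, 172]
t=38: [168, 168, 168, 168, 168, 168, 168, 168, 168]
t=39: [159, 159, 159, 159, 159, 159, 159, 159, 159]
t=40: [139, 139, 139, 139, 139, 139, 139, 139, 139]
t=41: [94, 94, 94, 94, 94, 94, 94, 94, 94]
t=42: [355, 355, 355, 355, 355, 355, 355, 355, 355]
t=43: [147, 147, 147, 147, 147, 147, 147, 147, 147]
t=44: [112, 112, 112, 112, 112, 112, 112, 112, 112]
t=45: [34, 34, 34, 34, 34, 34, 34, 34, 34]
t=46: [222, 222, 222, 222, 222, 222, 222, 222, 222]
t=47: [176, 176, 176, 176, 176, 176, 176, 176, 176]
t=48: [177, 177, 177, 177, 177, 177, 177, 177, 177]
t=49: [179, 179, 179, 179, 179, 179, 179, 179, 179]
t=50: [183, 183, 183, 183, 183, 183, 183, 183, 183]
t=51: [185, 185, 185, 185, 185, 185, 185, 185, 185]
t=52: [184, 184, 184, 184, 184, 184, 184, 184, 184]
t=53: [185, 185, 185, 185, 185, 185, 185, 185, 185]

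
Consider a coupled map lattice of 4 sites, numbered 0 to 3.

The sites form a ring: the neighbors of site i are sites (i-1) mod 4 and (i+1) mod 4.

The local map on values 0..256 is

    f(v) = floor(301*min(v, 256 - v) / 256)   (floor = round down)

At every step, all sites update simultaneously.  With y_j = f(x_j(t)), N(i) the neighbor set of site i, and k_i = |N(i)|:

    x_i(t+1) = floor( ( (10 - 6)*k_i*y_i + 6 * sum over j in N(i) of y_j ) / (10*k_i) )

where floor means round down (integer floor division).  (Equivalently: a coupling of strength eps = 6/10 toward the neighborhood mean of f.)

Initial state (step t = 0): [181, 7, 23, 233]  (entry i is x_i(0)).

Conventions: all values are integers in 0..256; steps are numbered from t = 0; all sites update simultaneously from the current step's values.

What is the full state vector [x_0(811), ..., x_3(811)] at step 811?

Answer: [126, 126, 126, 126]
Key observation: The state at step 14, [148, 148, 148, 148], reappears at step 16: the system is in a cycle of period 2 from step 14 on.  Therefore the state at step 811 equals the state at step 14 + ((811 - 14) mod 2) = 15, which is [126, 126, 126, 126].

Derivation:
t=0: [181, 7, 23, 233]
t=1: [45, 37, 21, 45]
t=2: [49, 40, 38, 43]
t=3: [51, 49, 46, 50]
t=4: [58, 56, 56, 57]
t=5: [66, 65, 65, 66]
t=6: [76, 76, 76, 76]
t=7: [89, 89, 89, 89]
t=8: [104, 104, 104, 104]
t=9: [122, 122, 122, 122]
t=10: [143, 143, 143, 143]
t=11: [132, 132, 132, 132]
t=12: [145, 145, 145, 145]
t=13: [130, 130, 130, 130]
t=14: [148, 148, 148, 148]
t=15: [126, 126, 126, 126]
t=16: [148, 148, 148, 148]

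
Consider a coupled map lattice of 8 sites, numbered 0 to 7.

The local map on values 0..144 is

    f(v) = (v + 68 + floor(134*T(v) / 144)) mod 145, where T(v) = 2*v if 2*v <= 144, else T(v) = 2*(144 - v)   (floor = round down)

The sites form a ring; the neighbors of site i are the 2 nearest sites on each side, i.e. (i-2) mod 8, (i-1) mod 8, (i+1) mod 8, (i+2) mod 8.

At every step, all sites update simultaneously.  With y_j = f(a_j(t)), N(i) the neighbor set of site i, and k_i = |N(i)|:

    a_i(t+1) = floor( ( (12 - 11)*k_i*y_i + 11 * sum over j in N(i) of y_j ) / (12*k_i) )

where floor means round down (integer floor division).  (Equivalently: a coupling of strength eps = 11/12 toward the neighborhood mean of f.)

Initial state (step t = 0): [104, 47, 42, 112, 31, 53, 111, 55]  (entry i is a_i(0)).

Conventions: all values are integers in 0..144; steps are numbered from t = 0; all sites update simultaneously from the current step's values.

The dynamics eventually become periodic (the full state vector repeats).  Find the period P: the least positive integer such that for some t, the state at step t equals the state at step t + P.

Simulating step by step:
t=0: [104, 47, 42, 112, 31, 53, 111, 55]
t=1: [71, 77, 63, 50, 71, 70, 68, 81]
t=2: [117, 105, 109, 114, 104, 108, 123, 122]
t=3: [91, 91, 95, 98, 93, 91, 92, 92]
t=4: [110, 109, 109, 110, 109, 109, 111, 111]
t=5: [96, 96, 96, 96, 96, 95, 96, 96]
t=6: [108, 108, 108, 108, 108, 108, 108, 108]
t=7: [98, 98, 98, 98, 98, 98, 98, 98]
t=8: [106, 106, 106, 106, 106, 106, 106, 106]
t=9: [99, 99, 99, 99, 99, 99, 99, 99]
t=10: [105, 105, 105, 105, 105, 105, 105, 105]
t=11: [100, 100, 100, 100, 100, 100, 100, 100]
t=12: [104, 104, 104, 104, 104, 104, 104, 104]
t=13: [101, 101, 101, 101, 101, 101, 101, 101]
t=14: [104, 104, 104, 104, 104, 104, 104, 104]

Answer: 2
Key observation: The state at step 12, [104, 104, 104, 104, 104, 104, 104, 104], reappears at step 14 — and no state repeats earlier — so the cycle the system enters has period 2.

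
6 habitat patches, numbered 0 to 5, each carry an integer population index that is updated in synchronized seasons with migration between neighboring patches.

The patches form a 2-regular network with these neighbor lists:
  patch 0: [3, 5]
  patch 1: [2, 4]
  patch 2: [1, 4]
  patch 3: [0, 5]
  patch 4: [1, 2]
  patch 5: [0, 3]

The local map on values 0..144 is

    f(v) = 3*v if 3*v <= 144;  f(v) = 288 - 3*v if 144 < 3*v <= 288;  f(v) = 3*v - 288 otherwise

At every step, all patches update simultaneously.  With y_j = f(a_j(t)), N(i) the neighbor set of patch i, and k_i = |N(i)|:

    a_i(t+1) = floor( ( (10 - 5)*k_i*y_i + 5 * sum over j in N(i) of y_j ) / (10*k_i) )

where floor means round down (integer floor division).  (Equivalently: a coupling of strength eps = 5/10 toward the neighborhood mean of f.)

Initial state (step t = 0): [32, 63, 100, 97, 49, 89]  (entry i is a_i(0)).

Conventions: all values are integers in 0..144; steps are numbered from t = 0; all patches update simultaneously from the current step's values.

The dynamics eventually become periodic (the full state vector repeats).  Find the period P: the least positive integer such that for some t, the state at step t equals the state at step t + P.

Answer: 5
Key observation: The state at step 20, [103, 104, 104, 104, 103, 104], reappears at step 25 — and no state repeats earlier — so the cycle the system enters has period 5.

Derivation:
t=0: [32, 63, 100, 97, 49, 89]
t=1: [54, 87, 66, 30, 98, 35]
t=2: [111, 37, 53, 102, 32, 106]
t=3: [34, 111, 116, 27, 108, 30]
t=4: [93, 46, 50, 88, 44, 90]
t=5: [15, 136, 136, 18, 135, 17]
t=6: [48, 119, 119, 51, 118, 50]
t=7: [140, 68, 68, 138, 67, 138]
t=8: [129, 84, 84, 127, 85, 127]
t=9: [96, 35, 35, 94, 34, 94]
t=10: [3, 104, 104, 4, 103, 4]
t=11: [10, 23, 23, 11, 22, 11]
t=12: [31, 68, 68, 32, 67, 32]
t=13: [94, 84, 84, 95, 85, 95]
t=14: [4, 35, 35, 3, 34, 3]
t=15: [10, 104, 104, 9, 103, 9]
t=16: [28, 23, 23, 27, 22, 27]
t=17: [82, 68, 68, 81, 67, 81]
t=18: [43, 84, 84, 44, 85, 44]
t=19: [130, 35, 35, 131, 34, 131]
t=20: [103, 104, 104, 104, 103, 104]
t=21: [22, 23, 23, 23, 22, 23]
t=22: [67, 68, 68, 68, 67, 68]
t=23: [85, 84, 84, 84, 85, 84]
t=24: [34, 35, 35, 35, 34, 35]
t=25: [103, 104, 104, 104, 103, 104]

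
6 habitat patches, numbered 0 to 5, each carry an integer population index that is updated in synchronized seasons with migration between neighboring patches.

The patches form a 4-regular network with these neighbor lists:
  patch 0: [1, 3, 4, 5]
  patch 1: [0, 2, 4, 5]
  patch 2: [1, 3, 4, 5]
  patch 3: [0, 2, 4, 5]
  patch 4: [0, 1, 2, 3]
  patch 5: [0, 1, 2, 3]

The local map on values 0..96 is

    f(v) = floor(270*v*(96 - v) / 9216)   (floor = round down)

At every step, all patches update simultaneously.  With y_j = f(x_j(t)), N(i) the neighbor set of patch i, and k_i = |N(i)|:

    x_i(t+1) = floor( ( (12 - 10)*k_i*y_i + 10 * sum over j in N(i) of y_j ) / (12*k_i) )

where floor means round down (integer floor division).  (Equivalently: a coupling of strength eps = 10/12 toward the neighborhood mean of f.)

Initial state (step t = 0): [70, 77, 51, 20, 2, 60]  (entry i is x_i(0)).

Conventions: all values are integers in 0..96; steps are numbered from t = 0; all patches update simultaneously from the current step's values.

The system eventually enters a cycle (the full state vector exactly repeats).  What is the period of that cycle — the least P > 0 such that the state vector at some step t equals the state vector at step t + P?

Answer: 2
Key observation: The state at step 5, [60, 60, 60, 60, 60, 60], reappears at step 7 — and no state repeats earlier — so the cycle the system enters has period 2.

Derivation:
t=0: [70, 77, 51, 20, 2, 60]
t=1: [40, 46, 43, 46, 43, 53]
t=2: [66, 65, 66, 65, 66, 66]
t=3: [58, 58, 58, 58, 58, 58]
t=4: [64, 64, 64, 64, 64, 64]
t=5: [60, 60, 60, 60, 60, 60]
t=6: [63, 63, 63, 63, 63, 63]
t=7: [60, 60, 60, 60, 60, 60]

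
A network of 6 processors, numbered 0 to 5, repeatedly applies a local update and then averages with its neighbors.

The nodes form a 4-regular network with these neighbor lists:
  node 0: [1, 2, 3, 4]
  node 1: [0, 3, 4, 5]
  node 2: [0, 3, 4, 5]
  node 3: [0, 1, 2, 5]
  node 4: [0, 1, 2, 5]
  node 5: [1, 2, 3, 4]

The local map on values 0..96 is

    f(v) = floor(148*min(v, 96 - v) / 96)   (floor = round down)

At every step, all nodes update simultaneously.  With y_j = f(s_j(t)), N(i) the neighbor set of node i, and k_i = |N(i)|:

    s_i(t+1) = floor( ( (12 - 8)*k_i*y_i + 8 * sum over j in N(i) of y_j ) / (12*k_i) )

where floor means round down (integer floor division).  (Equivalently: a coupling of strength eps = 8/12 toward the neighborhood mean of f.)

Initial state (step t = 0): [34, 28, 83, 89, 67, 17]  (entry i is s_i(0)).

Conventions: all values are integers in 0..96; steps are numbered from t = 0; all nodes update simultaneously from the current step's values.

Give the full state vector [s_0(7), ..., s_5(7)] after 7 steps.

Answer: [66, 66, 66, 66, 66, 66]

Derivation:
t=0: [34, 28, 83, 89, 67, 17]
t=1: [36, 36, 28, 26, 38, 28]
t=2: [51, 51, 47, 46, 52, 47]
t=3: [69, 69, 70, 70, 69, 70]
t=4: [40, 40, 40, 40, 40, 40]
t=5: [61, 61, 61, 61, 61, 61]
t=6: [53, 53, 53, 53, 53, 53]
t=7: [66, 66, 66, 66, 66, 66]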